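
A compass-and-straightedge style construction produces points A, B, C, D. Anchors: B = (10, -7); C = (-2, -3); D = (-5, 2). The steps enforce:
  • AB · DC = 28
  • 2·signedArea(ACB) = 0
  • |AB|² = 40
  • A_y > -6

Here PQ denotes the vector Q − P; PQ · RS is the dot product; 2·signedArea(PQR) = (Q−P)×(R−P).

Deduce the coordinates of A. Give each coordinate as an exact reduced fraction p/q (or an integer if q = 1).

1. A_x = 4  [2·signedArea(ACB) = 0 ∩ AB · DC = 28]
2. A_y = -5  [2·signedArea(ACB) = 0 ∩ AB · DC = 28]
   → A = (4, -5)

A = (4, -5)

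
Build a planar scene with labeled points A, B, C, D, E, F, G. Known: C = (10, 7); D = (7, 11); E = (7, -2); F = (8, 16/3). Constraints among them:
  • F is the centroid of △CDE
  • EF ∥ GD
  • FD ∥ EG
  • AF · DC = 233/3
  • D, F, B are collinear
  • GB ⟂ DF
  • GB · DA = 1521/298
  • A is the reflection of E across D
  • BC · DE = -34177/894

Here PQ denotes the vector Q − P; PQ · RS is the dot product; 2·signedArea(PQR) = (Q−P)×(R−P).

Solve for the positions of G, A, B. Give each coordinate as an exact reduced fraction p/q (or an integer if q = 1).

1. G_x = 6  [EF ∥ GD ∩ FD ∥ EG]
2. G_y = 11/3  [EF ∥ GD ∩ FD ∥ EG]
   → G = (6, 11/3)
3. A_x = 7  [A is the reflection of E across D]
4. A_y = 24  [A is the reflection of E across D]
   → A = (7, 24)
5. B_x = 2451/298  [D, F, B are collinear ∩ GB ⟂ DF]
6. B_y = 3629/894  [D, F, B are collinear ∩ GB ⟂ DF]
   → B = (2451/298, 3629/894)

A = (7, 24)
B = (2451/298, 3629/894)
G = (6, 11/3)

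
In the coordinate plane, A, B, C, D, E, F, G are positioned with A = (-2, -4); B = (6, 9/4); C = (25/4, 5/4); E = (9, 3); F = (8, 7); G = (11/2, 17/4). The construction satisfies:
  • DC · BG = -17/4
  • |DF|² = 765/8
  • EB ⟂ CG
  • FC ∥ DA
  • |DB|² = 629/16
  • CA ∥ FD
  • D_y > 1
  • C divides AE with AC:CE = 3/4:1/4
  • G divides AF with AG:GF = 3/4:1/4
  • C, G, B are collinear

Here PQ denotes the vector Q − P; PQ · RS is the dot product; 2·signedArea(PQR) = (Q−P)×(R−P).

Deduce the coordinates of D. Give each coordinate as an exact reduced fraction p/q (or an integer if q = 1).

1. D_x = -1/4  [FC ∥ DA ∩ CA ∥ FD]
2. D_y = 7/4  [FC ∥ DA ∩ CA ∥ FD]
   → D = (-1/4, 7/4)

D = (-1/4, 7/4)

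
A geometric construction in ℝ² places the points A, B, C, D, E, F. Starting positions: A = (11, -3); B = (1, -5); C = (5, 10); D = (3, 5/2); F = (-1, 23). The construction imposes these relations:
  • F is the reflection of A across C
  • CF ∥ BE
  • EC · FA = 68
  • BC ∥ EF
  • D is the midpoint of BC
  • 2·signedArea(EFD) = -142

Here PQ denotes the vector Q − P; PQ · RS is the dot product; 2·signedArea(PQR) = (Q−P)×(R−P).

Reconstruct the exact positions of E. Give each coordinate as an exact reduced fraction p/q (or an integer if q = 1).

1. E_x = -5  [BC ∥ EF ∩ CF ∥ BE]
2. E_y = 8  [BC ∥ EF ∩ CF ∥ BE]
   → E = (-5, 8)

E = (-5, 8)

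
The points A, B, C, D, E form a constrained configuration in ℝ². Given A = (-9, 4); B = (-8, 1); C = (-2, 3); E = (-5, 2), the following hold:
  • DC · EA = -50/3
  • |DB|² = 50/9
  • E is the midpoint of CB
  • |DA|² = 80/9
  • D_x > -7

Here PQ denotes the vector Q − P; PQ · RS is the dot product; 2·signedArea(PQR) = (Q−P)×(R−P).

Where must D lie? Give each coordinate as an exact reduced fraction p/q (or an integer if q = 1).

D = (-19/3, 8/3)

1. D_x = -19/3  [line 4·x + -2·y + 92/3 = 0 ∩ |DA|² = 80/9]
2. D_y = 8/3  [line 4·x + -2·y + 92/3 = 0 ∩ |DA|² = 80/9]
   → D = (-19/3, 8/3)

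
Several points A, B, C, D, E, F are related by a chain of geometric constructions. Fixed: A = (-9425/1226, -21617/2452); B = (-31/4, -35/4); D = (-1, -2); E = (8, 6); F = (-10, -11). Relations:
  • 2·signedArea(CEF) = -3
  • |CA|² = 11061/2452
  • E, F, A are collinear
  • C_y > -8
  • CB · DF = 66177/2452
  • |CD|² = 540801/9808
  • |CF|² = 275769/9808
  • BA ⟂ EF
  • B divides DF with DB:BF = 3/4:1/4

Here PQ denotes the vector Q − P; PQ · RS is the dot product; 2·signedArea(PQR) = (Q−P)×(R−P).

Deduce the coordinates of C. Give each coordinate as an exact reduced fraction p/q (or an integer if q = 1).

1. C_x = -7637/1226  [CB · DF = 66177/2452 ∩ 2·signedArea(CEF) = -3]
2. C_y = -17831/2452  [CB · DF = 66177/2452 ∩ 2·signedArea(CEF) = -3]
   → C = (-7637/1226, -17831/2452)

C = (-7637/1226, -17831/2452)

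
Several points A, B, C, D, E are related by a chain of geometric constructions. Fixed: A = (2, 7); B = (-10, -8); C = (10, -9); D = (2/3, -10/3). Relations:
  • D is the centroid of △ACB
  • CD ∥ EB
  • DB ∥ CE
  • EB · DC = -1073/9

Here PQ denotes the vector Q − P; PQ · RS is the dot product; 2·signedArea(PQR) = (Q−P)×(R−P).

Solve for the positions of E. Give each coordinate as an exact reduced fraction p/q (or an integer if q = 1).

E = (-2/3, -41/3)

1. E_x = -2/3  [CD ∥ EB ∩ DB ∥ CE]
2. E_y = -41/3  [CD ∥ EB ∩ DB ∥ CE]
   → E = (-2/3, -41/3)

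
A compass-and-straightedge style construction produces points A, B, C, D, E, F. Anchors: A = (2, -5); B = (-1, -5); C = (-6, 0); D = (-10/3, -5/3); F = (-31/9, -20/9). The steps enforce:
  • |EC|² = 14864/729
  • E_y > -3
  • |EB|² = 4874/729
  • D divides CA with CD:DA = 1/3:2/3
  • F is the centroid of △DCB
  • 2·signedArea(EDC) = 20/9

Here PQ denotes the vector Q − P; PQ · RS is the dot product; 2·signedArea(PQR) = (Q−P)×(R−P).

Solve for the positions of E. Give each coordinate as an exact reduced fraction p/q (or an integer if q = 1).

E = (-70/27, -80/27)

1. E_x = -70/27  [line -5/3·x + -8/3·y + -110/9 = 0 ∩ |EB|² = 4874/729]
2. E_y = -80/27  [line -5/3·x + -8/3·y + -110/9 = 0 ∩ |EB|² = 4874/729]
   → E = (-70/27, -80/27)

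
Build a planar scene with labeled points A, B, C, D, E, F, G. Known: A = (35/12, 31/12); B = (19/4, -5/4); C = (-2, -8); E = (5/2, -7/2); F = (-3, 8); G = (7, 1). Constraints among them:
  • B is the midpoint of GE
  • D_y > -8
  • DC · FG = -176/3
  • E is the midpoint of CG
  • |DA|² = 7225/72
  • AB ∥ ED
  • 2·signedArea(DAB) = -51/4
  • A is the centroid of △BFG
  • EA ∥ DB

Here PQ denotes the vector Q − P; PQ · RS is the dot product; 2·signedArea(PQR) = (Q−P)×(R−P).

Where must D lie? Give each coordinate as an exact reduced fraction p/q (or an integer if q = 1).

D = (13/3, -22/3)

1. D_x = 13/3  [EA ∥ DB ∩ AB ∥ ED]
2. D_y = -22/3  [EA ∥ DB ∩ AB ∥ ED]
   → D = (13/3, -22/3)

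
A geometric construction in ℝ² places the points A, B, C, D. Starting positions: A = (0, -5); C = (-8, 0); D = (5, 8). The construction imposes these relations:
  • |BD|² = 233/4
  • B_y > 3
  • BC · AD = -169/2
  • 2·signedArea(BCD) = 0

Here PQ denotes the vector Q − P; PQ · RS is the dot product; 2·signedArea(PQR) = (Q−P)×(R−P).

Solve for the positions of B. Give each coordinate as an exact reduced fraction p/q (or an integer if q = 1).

B = (-3/2, 4)

1. B_x = -3/2  [2·signedArea(BCD) = 0 ∩ BC · AD = -169/2]
2. B_y = 4  [2·signedArea(BCD) = 0 ∩ BC · AD = -169/2]
   → B = (-3/2, 4)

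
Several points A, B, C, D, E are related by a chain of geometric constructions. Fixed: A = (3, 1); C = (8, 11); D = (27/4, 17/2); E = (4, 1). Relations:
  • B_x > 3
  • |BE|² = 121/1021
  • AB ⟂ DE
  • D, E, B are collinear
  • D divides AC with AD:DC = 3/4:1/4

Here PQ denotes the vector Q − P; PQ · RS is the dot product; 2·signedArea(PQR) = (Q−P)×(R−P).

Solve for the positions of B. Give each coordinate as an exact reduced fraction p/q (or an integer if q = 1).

1. B_x = 3963/1021  [D, E, B are collinear ∩ AB ⟂ DE]
2. B_y = 691/1021  [D, E, B are collinear ∩ AB ⟂ DE]
   → B = (3963/1021, 691/1021)

B = (3963/1021, 691/1021)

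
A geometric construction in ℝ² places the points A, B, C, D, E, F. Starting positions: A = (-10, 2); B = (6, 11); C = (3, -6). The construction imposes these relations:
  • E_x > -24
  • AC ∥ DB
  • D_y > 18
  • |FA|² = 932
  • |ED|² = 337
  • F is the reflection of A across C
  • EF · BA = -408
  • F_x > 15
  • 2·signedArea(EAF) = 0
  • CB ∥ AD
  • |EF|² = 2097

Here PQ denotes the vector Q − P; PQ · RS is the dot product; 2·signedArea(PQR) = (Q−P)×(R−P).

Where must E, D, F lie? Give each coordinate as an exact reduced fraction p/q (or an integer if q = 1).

D = (-7, 19)
E = (-23, 10)
F = (16, -14)

1. D_x = -7  [AC ∥ DB ∩ CB ∥ AD]
2. D_y = 19  [AC ∥ DB ∩ CB ∥ AD]
   → D = (-7, 19)
3. F_x = 16  [F is the reflection of A across C]
4. F_y = -14  [F is the reflection of A across C]
   → F = (16, -14)
5. E_x = -23  [2·signedArea(EAF) = 0 ∩ EF · BA = -408]
6. E_y = 10  [2·signedArea(EAF) = 0 ∩ EF · BA = -408]
   → E = (-23, 10)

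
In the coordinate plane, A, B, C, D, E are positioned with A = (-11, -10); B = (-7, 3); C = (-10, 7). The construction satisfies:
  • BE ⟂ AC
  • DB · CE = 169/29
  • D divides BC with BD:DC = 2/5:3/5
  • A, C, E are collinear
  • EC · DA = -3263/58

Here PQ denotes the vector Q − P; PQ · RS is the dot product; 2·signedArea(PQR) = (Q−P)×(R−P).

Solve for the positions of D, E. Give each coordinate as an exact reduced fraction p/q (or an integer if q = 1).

D = (-41/5, 23/5)
E = (-593/58, 185/58)

1. D_x = -41/5  [D divides BC with BD:DC = 2/5:3/5]
2. D_y = 23/5  [D divides BC with BD:DC = 2/5:3/5]
   → D = (-41/5, 23/5)
3. E_x = -593/58  [A, C, E are collinear ∩ BE ⟂ AC]
4. E_y = 185/58  [A, C, E are collinear ∩ BE ⟂ AC]
   → E = (-593/58, 185/58)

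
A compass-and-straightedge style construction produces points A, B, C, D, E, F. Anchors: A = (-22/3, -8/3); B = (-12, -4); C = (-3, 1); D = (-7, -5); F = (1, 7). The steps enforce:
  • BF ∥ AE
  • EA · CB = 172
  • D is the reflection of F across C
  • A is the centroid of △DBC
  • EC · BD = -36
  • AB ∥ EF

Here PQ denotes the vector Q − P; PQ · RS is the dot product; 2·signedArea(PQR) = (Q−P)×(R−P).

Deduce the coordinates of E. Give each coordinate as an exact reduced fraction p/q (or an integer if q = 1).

1. E_x = 17/3  [AB ∥ EF ∩ BF ∥ AE]
2. E_y = 25/3  [AB ∥ EF ∩ BF ∥ AE]
   → E = (17/3, 25/3)

E = (17/3, 25/3)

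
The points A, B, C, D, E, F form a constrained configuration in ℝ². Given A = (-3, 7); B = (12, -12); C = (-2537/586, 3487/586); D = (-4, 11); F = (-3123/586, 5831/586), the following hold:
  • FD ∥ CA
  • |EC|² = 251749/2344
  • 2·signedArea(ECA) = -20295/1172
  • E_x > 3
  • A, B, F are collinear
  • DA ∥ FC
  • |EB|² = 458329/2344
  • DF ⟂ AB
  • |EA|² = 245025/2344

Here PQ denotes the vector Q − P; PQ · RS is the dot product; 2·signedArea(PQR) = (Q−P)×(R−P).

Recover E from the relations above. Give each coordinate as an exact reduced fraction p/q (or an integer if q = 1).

1. E_x = 3909/1172  [line -615/586·x + 779/586·y + 5699/1172 = 0 ∩ |EB|² = 458329/2344]
2. E_y = -1201/1172  [line -615/586·x + 779/586·y + 5699/1172 = 0 ∩ |EB|² = 458329/2344]
   → E = (3909/1172, -1201/1172)

E = (3909/1172, -1201/1172)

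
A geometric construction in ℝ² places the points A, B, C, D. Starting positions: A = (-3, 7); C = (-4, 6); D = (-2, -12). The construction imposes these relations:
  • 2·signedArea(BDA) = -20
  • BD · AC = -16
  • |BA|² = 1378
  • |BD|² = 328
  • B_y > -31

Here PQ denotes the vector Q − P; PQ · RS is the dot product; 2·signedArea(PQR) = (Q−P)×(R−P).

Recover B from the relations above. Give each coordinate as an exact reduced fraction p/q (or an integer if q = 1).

1. B_x = 0  [BD · AC = -16 ∩ 2·signedArea(BDA) = -20]
2. B_y = -30  [BD · AC = -16 ∩ 2·signedArea(BDA) = -20]
   → B = (0, -30)

B = (0, -30)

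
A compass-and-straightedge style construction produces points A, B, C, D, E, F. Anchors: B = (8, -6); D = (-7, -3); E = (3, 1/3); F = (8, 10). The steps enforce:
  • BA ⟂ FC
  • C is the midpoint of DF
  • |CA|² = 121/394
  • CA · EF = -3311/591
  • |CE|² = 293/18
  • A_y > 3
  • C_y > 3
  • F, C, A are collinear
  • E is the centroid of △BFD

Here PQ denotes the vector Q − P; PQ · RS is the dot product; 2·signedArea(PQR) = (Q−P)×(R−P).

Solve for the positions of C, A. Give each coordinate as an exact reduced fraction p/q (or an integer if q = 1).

A = (16/197, 618/197)
C = (1/2, 7/2)

1. C_x = 1/2  [C is the midpoint of DF]
2. C_y = 7/2  [C is the midpoint of DF]
   → C = (1/2, 7/2)
3. A_x = 16/197  [F, C, A are collinear ∩ BA ⟂ FC]
4. A_y = 618/197  [F, C, A are collinear ∩ BA ⟂ FC]
   → A = (16/197, 618/197)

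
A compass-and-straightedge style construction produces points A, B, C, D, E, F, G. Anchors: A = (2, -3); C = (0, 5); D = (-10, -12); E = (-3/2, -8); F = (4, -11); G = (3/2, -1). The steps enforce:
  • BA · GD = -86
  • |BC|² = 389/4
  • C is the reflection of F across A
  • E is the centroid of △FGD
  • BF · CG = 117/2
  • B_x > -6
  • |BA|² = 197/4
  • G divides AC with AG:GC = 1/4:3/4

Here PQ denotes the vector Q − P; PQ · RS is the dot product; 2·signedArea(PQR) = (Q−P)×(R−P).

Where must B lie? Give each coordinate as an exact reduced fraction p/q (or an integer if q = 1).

1. B_x = -5  [BA · GD = -86 ∩ BF · CG = 117/2]
2. B_y = -7/2  [BA · GD = -86 ∩ BF · CG = 117/2]
   → B = (-5, -7/2)

B = (-5, -7/2)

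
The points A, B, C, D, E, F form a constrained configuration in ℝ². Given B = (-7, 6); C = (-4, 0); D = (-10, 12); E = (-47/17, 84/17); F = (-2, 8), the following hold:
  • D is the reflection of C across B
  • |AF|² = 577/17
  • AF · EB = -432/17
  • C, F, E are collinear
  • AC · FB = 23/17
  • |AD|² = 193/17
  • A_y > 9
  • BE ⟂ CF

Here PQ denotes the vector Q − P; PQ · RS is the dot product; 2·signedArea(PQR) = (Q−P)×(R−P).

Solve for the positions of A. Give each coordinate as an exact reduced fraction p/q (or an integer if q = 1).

1. A_x = -129/17  [AF · EB = -432/17 ∩ AC · FB = 23/17]
2. A_y = 164/17  [AF · EB = -432/17 ∩ AC · FB = 23/17]
   → A = (-129/17, 164/17)

A = (-129/17, 164/17)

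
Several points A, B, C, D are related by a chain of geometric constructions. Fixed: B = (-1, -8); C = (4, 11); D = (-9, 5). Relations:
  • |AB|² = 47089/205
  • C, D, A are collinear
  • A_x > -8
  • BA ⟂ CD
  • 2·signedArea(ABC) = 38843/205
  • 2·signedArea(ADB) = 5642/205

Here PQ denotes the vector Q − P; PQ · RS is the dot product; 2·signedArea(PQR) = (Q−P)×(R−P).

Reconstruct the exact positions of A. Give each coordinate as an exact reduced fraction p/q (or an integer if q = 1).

A = (-1507/205, 1181/205)

1. A_x = -1507/205  [C, D, A are collinear ∩ BA ⟂ CD]
2. A_y = 1181/205  [C, D, A are collinear ∩ BA ⟂ CD]
   → A = (-1507/205, 1181/205)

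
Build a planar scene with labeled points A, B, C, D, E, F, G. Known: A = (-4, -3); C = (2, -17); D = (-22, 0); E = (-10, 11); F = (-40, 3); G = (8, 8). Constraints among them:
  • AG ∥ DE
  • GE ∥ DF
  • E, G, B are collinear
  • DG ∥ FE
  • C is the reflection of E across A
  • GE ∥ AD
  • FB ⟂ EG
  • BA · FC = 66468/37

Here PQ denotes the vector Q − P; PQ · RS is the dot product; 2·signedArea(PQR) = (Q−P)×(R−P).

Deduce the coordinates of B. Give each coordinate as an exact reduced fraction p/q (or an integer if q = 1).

B = (-1402/37, 579/37)

1. B_x = -1402/37  [E, G, B are collinear ∩ FB ⟂ EG]
2. B_y = 579/37  [E, G, B are collinear ∩ FB ⟂ EG]
   → B = (-1402/37, 579/37)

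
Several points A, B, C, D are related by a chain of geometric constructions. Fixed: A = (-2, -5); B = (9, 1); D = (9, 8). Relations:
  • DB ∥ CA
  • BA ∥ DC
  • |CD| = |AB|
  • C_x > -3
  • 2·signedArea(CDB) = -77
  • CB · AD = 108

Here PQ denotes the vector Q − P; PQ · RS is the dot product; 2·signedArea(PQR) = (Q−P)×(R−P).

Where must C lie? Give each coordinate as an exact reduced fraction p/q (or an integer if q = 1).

1. C_x = -2  [DB ∥ CA ∩ BA ∥ DC]
2. C_y = 2  [DB ∥ CA ∩ BA ∥ DC]
   → C = (-2, 2)

C = (-2, 2)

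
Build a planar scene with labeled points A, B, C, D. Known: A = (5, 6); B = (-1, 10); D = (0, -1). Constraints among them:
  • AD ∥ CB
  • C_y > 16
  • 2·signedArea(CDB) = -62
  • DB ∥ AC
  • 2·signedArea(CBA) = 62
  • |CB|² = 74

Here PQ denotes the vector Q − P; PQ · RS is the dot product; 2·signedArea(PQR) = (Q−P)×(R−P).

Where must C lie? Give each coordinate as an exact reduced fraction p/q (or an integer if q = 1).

1. C_x = 4  [AD ∥ CB ∩ DB ∥ AC]
2. C_y = 17  [AD ∥ CB ∩ DB ∥ AC]
   → C = (4, 17)

C = (4, 17)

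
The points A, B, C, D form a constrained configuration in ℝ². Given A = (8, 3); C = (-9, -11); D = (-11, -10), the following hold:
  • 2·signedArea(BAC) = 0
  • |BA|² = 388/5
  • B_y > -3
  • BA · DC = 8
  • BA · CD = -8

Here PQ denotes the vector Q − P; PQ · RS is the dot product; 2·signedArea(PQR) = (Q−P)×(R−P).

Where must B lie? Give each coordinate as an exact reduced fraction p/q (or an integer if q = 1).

1. B_x = 6/5  [2·signedArea(BAC) = 0 ∩ BA · CD = -8]
2. B_y = -13/5  [2·signedArea(BAC) = 0 ∩ BA · CD = -8]
   → B = (6/5, -13/5)

B = (6/5, -13/5)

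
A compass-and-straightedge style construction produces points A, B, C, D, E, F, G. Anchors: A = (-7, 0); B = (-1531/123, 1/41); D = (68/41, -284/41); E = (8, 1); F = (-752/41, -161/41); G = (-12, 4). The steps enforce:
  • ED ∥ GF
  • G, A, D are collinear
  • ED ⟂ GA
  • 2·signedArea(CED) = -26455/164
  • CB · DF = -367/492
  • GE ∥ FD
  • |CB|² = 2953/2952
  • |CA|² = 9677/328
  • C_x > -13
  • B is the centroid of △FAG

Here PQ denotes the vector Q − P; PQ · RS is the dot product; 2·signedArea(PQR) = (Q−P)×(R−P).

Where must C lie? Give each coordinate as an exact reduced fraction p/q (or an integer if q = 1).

C = (-2023/164, 167/164)

1. C_x = -2023/164  [CB · DF = -367/492 ∩ 2·signedArea(CED) = -26455/164]
2. C_y = 167/164  [CB · DF = -367/492 ∩ 2·signedArea(CED) = -26455/164]
   → C = (-2023/164, 167/164)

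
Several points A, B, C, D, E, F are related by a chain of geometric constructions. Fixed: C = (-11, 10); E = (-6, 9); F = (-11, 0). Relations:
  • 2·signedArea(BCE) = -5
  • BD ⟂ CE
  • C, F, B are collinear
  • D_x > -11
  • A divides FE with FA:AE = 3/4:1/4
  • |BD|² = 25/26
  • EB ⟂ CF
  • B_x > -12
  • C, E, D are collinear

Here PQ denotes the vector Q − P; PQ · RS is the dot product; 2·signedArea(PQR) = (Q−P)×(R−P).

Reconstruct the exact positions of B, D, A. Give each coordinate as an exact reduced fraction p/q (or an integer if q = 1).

1. B_x = -11  [C, F, B are collinear ∩ EB ⟂ CF]
2. B_y = 9  [C, F, B are collinear ∩ EB ⟂ CF]
   → B = (-11, 9)
3. D_x = -281/26  [C, E, D are collinear ∩ BD ⟂ CE]
4. D_y = 259/26  [C, E, D are collinear ∩ BD ⟂ CE]
   → D = (-281/26, 259/26)
5. A_x = -29/4  [A divides FE with FA:AE = 3/4:1/4]
6. A_y = 27/4  [A divides FE with FA:AE = 3/4:1/4]
   → A = (-29/4, 27/4)

A = (-29/4, 27/4)
B = (-11, 9)
D = (-281/26, 259/26)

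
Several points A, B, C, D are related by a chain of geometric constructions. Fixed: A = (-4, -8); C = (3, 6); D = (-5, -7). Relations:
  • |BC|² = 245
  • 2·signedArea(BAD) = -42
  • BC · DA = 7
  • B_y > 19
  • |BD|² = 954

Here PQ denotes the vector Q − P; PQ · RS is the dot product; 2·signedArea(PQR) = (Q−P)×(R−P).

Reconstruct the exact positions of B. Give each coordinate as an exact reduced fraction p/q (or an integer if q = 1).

B = (10, 20)

1. B_x = 10  [2·signedArea(BAD) = -42 ∩ BC · DA = 7]
2. B_y = 20  [2·signedArea(BAD) = -42 ∩ BC · DA = 7]
   → B = (10, 20)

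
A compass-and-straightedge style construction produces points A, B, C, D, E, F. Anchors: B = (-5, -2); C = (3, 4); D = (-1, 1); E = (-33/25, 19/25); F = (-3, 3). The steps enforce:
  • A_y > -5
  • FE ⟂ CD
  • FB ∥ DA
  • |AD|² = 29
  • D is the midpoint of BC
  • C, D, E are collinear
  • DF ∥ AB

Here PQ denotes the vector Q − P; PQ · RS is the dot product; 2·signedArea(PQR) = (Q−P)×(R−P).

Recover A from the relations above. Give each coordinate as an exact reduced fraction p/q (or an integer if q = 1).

A = (-3, -4)

1. A_x = -3  [DF ∥ AB ∩ FB ∥ DA]
2. A_y = -4  [DF ∥ AB ∩ FB ∥ DA]
   → A = (-3, -4)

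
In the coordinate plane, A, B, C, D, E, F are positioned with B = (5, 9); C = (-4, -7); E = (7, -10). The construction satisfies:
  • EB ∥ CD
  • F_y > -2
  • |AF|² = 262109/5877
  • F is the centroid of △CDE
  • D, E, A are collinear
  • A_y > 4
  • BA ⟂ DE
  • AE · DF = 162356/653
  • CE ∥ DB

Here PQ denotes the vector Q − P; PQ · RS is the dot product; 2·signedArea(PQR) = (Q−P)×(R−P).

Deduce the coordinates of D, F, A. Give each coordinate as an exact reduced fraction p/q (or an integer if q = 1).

1. D_x = -6  [CE ∥ DB ∩ EB ∥ CD]
2. D_y = 12  [CE ∥ DB ∩ EB ∥ CD]
   → D = (-6, 12)
3. F_x = -1  [F is the centroid of △CDE]
4. F_y = -5/3  [F is the centroid of △CDE]
   → F = (-1, -5/3)
5. A_x = -1201/653  [D, E, A are collinear ∩ BA ⟂ DE]
6. A_y = 3238/653  [D, E, A are collinear ∩ BA ⟂ DE]
   → A = (-1201/653, 3238/653)

A = (-1201/653, 3238/653)
D = (-6, 12)
F = (-1, -5/3)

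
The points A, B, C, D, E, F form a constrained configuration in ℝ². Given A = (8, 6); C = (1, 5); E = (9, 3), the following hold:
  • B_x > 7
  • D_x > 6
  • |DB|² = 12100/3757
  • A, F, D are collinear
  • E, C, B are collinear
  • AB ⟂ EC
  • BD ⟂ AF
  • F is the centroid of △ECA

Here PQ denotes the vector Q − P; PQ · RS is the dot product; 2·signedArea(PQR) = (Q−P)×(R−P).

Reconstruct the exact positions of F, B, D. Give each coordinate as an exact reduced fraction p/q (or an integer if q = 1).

B = (125/17, 58/17)
D = (1405/221, 1084/221)
F = (6, 14/3)

1. F_x = 6  [F is the centroid of △ECA]
2. F_y = 14/3  [F is the centroid of △ECA]
   → F = (6, 14/3)
3. B_x = 125/17  [E, C, B are collinear ∩ AB ⟂ EC]
4. B_y = 58/17  [E, C, B are collinear ∩ AB ⟂ EC]
   → B = (125/17, 58/17)
5. D_x = 1405/221  [A, F, D are collinear ∩ BD ⟂ AF]
6. D_y = 1084/221  [A, F, D are collinear ∩ BD ⟂ AF]
   → D = (1405/221, 1084/221)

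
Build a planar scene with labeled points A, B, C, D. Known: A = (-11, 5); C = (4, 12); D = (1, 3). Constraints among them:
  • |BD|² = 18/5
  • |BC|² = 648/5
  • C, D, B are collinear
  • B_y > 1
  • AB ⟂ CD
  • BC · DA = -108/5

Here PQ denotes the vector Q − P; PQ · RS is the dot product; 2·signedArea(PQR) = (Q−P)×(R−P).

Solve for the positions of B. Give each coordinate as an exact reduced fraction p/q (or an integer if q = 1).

1. B_x = 2/5  [C, D, B are collinear ∩ AB ⟂ CD]
2. B_y = 6/5  [C, D, B are collinear ∩ AB ⟂ CD]
   → B = (2/5, 6/5)

B = (2/5, 6/5)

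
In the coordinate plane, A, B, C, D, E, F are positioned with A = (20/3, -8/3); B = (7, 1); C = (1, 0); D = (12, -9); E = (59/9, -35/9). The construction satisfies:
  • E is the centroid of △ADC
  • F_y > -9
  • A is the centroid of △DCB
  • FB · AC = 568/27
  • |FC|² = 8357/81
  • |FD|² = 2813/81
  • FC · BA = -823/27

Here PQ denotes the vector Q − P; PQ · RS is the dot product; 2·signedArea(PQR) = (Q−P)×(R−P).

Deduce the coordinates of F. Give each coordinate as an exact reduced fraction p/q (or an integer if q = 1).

F = (55/9, -79/9)

1. F_x = 55/9  [FB · AC = 568/27 ∩ FC · BA = -823/27]
2. F_y = -79/9  [FB · AC = 568/27 ∩ FC · BA = -823/27]
   → F = (55/9, -79/9)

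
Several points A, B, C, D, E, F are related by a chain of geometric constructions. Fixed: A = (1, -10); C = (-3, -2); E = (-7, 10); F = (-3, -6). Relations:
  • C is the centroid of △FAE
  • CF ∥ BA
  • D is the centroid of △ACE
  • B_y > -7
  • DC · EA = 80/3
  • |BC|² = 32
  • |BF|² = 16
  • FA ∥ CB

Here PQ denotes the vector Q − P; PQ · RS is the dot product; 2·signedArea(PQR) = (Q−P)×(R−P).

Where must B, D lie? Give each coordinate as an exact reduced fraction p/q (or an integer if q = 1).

B = (1, -6)
D = (-3, -2/3)

1. B_x = 1  [CF ∥ BA ∩ FA ∥ CB]
2. B_y = -6  [CF ∥ BA ∩ FA ∥ CB]
   → B = (1, -6)
3. D_x = -3  [D is the centroid of △ACE]
4. D_y = -2/3  [D is the centroid of △ACE]
   → D = (-3, -2/3)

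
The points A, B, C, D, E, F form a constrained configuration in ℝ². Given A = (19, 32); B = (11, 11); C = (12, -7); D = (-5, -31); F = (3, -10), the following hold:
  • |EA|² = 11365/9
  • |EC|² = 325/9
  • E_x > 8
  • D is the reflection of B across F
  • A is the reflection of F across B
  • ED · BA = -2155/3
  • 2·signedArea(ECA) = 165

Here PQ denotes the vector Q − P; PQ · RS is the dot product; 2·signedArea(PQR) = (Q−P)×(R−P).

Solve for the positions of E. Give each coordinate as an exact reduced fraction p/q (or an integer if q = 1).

E = (26/3, -2)

1. E_x = 26/3  [2·signedArea(ECA) = 165 ∩ ED · BA = -2155/3]
2. E_y = -2  [2·signedArea(ECA) = 165 ∩ ED · BA = -2155/3]
   → E = (26/3, -2)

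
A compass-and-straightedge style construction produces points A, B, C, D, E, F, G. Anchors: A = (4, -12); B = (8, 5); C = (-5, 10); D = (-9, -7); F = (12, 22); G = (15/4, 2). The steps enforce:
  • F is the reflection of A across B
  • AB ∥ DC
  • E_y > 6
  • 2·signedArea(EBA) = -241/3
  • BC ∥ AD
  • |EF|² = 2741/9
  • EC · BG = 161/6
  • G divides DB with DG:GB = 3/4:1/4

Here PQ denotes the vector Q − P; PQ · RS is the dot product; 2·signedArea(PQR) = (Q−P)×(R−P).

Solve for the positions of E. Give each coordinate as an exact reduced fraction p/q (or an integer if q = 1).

E = (11/3, 20/3)

1. E_x = 11/3  [2·signedArea(EBA) = -241/3 ∩ EC · BG = 161/6]
2. E_y = 20/3  [2·signedArea(EBA) = -241/3 ∩ EC · BG = 161/6]
   → E = (11/3, 20/3)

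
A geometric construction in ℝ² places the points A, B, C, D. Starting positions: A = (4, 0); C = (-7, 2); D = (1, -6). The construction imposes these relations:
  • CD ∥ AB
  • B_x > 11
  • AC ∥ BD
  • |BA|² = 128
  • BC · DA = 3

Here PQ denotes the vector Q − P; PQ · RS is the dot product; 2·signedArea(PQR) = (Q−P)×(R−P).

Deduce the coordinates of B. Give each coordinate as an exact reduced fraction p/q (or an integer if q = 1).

B = (12, -8)

1. B_x = 12  [AC ∥ BD ∩ CD ∥ AB]
2. B_y = -8  [AC ∥ BD ∩ CD ∥ AB]
   → B = (12, -8)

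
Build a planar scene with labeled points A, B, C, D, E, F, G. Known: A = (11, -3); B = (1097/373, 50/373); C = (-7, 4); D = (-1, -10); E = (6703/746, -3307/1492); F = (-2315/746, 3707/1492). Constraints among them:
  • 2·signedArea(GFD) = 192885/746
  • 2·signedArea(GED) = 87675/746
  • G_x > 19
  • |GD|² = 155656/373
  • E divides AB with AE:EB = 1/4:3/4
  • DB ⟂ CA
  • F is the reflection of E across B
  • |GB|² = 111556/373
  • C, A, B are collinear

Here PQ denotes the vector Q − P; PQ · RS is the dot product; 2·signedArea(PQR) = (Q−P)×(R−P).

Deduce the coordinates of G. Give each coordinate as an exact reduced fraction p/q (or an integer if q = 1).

1. G_x = 7109/373  [2·signedArea(GFD) = 192885/746 ∩ 2·signedArea(GED) = 87675/746]
2. G_y = -2288/373  [2·signedArea(GFD) = 192885/746 ∩ 2·signedArea(GED) = 87675/746]
   → G = (7109/373, -2288/373)

G = (7109/373, -2288/373)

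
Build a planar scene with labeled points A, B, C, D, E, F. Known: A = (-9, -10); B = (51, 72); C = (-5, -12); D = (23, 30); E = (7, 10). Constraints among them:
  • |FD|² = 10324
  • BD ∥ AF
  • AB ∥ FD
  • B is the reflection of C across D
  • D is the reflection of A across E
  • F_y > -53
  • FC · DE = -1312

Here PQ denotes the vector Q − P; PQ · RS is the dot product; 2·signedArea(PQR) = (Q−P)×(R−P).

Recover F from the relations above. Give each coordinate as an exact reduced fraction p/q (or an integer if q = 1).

F = (-37, -52)

1. F_x = -37  [AB ∥ FD ∩ BD ∥ AF]
2. F_y = -52  [AB ∥ FD ∩ BD ∥ AF]
   → F = (-37, -52)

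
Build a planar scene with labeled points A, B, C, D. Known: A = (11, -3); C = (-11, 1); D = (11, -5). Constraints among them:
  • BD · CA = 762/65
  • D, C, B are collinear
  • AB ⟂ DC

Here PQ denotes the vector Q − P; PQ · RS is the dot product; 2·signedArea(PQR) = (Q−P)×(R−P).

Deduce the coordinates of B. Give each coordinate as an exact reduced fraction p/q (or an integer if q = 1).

B = (682/65, -316/65)

1. B_x = 682/65  [D, C, B are collinear ∩ AB ⟂ DC]
2. B_y = -316/65  [D, C, B are collinear ∩ AB ⟂ DC]
   → B = (682/65, -316/65)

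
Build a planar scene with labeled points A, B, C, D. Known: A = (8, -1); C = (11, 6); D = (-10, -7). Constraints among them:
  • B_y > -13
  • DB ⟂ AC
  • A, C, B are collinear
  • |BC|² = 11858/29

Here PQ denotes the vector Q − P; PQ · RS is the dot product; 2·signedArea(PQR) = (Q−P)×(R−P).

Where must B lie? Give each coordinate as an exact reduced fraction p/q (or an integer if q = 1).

1. B_x = 88/29  [A, C, B are collinear ∩ DB ⟂ AC]
2. B_y = -365/29  [A, C, B are collinear ∩ DB ⟂ AC]
   → B = (88/29, -365/29)

B = (88/29, -365/29)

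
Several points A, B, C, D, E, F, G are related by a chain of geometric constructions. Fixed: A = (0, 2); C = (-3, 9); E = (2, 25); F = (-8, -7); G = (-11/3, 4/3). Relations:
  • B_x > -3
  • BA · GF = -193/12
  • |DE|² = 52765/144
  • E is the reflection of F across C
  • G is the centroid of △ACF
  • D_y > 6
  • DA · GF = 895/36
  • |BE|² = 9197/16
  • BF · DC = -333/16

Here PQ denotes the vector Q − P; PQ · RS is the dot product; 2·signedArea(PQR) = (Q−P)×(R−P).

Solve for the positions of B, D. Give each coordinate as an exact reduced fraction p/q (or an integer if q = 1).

B = (-11/4, 3/2)
D = (-35/12, 13/2)

1. B_x = -11/4  [line 13/3·x + 25/3·y + -7/12 = 0 ∩ |BE|² = 9197/16]
2. B_y = 3/2  [line 13/3·x + 25/3·y + -7/12 = 0 ∩ |BE|² = 9197/16]
   → B = (-11/4, 3/2)
3. D_x = -35/12  [DA · GF = 895/36 ∩ BF · DC = -333/16]
4. D_y = 13/2  [DA · GF = 895/36 ∩ BF · DC = -333/16]
   → D = (-35/12, 13/2)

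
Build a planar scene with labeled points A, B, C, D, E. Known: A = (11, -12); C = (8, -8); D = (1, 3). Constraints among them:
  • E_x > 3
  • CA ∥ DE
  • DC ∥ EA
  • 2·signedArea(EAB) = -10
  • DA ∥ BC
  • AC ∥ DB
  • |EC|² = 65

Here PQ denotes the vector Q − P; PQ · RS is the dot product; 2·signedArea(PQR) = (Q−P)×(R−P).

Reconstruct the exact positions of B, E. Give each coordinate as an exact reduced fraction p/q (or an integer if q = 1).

1. B_x = -2  [DA ∥ BC ∩ AC ∥ DB]
2. B_y = 7  [DA ∥ BC ∩ AC ∥ DB]
   → B = (-2, 7)
3. E_x = 4  [DC ∥ EA ∩ CA ∥ DE]
4. E_y = -1  [DC ∥ EA ∩ CA ∥ DE]
   → E = (4, -1)

B = (-2, 7)
E = (4, -1)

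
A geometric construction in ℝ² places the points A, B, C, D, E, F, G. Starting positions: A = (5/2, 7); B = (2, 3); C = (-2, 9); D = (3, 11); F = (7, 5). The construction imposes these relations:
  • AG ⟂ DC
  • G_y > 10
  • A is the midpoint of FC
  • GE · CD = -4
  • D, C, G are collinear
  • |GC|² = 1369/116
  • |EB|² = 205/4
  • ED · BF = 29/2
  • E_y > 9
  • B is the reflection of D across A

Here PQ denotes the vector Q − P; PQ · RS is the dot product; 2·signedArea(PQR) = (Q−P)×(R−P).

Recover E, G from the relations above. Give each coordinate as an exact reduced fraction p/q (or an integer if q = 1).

1. E_x = 1/2  [line -5·x + -2·y + 45/2 = 0 ∩ |EB|² = 205/4]
2. E_y = 10  [line -5·x + -2·y + 45/2 = 0 ∩ |EB|² = 205/4]
   → E = (1/2, 10)
3. G_x = 69/58  [D, C, G are collinear ∩ AG ⟂ DC]
4. G_y = 298/29  [D, C, G are collinear ∩ AG ⟂ DC]
   → G = (69/58, 298/29)

E = (1/2, 10)
G = (69/58, 298/29)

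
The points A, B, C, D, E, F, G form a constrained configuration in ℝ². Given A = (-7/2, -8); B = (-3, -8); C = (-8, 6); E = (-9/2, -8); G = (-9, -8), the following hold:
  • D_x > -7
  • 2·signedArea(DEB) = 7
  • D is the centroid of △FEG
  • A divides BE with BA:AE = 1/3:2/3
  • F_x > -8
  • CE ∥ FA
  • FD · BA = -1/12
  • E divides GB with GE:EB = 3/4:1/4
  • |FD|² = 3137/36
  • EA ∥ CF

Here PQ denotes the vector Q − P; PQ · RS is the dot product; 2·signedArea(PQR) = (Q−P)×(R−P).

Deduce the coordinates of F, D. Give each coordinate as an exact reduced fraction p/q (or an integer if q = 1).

1. F_x = -7  [CE ∥ FA ∩ EA ∥ CF]
2. F_y = 6  [CE ∥ FA ∩ EA ∥ CF]
   → F = (-7, 6)
3. D_x = -41/6  [D is the centroid of △FEG]
4. D_y = -10/3  [D is the centroid of △FEG]
   → D = (-41/6, -10/3)

D = (-41/6, -10/3)
F = (-7, 6)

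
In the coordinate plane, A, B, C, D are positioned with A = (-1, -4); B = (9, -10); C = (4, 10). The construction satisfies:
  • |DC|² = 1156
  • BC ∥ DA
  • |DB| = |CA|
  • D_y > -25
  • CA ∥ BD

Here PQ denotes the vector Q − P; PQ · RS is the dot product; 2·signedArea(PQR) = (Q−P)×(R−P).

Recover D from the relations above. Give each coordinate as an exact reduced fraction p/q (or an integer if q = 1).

1. D_x = 4  [BC ∥ DA ∩ CA ∥ BD]
2. D_y = -24  [BC ∥ DA ∩ CA ∥ BD]
   → D = (4, -24)

D = (4, -24)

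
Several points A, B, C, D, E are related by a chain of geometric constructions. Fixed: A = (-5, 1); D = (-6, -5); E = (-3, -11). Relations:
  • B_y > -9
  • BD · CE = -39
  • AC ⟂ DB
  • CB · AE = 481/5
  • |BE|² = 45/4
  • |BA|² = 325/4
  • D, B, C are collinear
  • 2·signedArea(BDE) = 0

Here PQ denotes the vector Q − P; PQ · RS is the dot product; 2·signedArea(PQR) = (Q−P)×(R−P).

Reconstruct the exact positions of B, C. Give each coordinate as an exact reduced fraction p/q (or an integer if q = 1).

B = (-9/2, -8)
C = (-41/5, -3/5)

1. B_x = -9/2  [line 6·x + 3·y + 51 = 0 ∩ |BE|² = 45/4]
2. B_y = -8  [line 6·x + 3·y + 51 = 0 ∩ |BE|² = 45/4]
   → B = (-9/2, -8)
3. C_x = -41/5  [D, B, C are collinear ∩ AC ⟂ DB]
4. C_y = -3/5  [D, B, C are collinear ∩ AC ⟂ DB]
   → C = (-41/5, -3/5)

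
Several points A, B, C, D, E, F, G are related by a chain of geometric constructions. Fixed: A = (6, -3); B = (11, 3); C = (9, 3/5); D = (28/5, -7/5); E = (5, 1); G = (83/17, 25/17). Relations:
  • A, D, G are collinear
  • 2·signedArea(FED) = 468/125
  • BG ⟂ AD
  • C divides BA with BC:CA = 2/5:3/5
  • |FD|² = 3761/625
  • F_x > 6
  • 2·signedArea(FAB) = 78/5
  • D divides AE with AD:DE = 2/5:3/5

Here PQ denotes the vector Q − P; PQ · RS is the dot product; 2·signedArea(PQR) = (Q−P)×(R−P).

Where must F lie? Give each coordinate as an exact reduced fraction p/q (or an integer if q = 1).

F = (33/5, 21/25)

1. F_x = 33/5  [2·signedArea(FED) = 468/125 ∩ 2·signedArea(FAB) = 78/5]
2. F_y = 21/25  [2·signedArea(FED) = 468/125 ∩ 2·signedArea(FAB) = 78/5]
   → F = (33/5, 21/25)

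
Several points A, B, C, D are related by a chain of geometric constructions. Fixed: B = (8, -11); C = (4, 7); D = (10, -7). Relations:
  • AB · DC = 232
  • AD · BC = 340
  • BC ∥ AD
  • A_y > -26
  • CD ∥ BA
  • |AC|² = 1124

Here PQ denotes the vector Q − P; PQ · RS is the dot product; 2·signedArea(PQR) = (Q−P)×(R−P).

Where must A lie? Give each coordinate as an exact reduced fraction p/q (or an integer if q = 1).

1. A_x = 14  [BC ∥ AD ∩ CD ∥ BA]
2. A_y = -25  [BC ∥ AD ∩ CD ∥ BA]
   → A = (14, -25)

A = (14, -25)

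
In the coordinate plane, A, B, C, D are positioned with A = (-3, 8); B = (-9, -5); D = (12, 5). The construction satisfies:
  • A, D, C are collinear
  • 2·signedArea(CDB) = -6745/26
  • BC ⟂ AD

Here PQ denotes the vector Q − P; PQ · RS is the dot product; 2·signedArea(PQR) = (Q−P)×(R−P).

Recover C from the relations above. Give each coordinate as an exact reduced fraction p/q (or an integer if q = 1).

C = (-163/26, 225/26)

1. C_x = -163/26  [A, D, C are collinear ∩ BC ⟂ AD]
2. C_y = 225/26  [A, D, C are collinear ∩ BC ⟂ AD]
   → C = (-163/26, 225/26)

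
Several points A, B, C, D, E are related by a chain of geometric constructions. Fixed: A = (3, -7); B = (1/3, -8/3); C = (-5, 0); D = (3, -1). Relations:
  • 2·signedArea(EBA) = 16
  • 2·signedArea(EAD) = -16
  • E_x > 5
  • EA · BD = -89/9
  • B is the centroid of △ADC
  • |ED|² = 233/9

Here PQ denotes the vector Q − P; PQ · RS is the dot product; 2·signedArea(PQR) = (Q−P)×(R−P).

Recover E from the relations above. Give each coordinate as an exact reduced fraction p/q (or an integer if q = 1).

E = (17/3, -16/3)

1. E_x = 17/3  [2·signedArea(EAD) = -16 ∩ 2·signedArea(EBA) = 16]
2. E_y = -16/3  [2·signedArea(EAD) = -16 ∩ 2·signedArea(EBA) = 16]
   → E = (17/3, -16/3)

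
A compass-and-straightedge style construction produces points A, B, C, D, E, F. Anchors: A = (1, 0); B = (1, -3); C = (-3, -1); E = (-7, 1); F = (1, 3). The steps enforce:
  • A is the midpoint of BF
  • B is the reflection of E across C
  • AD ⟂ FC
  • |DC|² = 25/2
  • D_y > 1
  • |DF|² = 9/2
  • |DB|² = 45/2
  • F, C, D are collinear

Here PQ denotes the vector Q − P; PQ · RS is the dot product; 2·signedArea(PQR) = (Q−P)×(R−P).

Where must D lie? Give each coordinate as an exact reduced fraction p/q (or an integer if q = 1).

D = (-1/2, 3/2)

1. D_x = -1/2  [F, C, D are collinear ∩ AD ⟂ FC]
2. D_y = 3/2  [F, C, D are collinear ∩ AD ⟂ FC]
   → D = (-1/2, 3/2)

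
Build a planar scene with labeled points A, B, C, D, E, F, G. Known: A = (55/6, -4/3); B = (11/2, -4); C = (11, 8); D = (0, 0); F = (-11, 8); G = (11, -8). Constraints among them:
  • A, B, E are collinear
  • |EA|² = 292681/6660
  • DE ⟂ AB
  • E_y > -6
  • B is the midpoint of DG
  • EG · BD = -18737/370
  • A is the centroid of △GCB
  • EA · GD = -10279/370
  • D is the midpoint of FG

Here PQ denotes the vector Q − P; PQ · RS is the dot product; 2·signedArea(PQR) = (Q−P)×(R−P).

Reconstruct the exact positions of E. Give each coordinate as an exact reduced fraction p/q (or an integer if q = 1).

1. E_x = 704/185  [A, B, E are collinear ∩ DE ⟂ AB]
2. E_y = -968/185  [A, B, E are collinear ∩ DE ⟂ AB]
   → E = (704/185, -968/185)

E = (704/185, -968/185)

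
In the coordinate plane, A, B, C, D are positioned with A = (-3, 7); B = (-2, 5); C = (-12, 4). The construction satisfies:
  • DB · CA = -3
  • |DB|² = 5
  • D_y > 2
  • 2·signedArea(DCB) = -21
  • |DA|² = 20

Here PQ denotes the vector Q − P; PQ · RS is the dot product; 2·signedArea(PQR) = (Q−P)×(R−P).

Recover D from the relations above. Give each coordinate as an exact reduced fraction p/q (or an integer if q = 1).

D = (-1, 3)

1. D_x = -1  [DB · CA = -3 ∩ 2·signedArea(DCB) = -21]
2. D_y = 3  [DB · CA = -3 ∩ 2·signedArea(DCB) = -21]
   → D = (-1, 3)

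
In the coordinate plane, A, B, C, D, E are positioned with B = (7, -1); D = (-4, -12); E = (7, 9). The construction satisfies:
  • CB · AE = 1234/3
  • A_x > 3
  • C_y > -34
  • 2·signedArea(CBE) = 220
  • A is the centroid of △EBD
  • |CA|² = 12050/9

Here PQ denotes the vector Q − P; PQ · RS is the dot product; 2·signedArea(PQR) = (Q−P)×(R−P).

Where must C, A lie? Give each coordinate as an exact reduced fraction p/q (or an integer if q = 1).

A = (10/3, -4/3)
C = (-15, -33)

1. C_x = -15  [2·signedArea(CBE) = 220]
2. A_x = 10/3  [A is the centroid of △EBD]
3. A_y = -4/3  [A is the centroid of △EBD]
   → A = (10/3, -4/3)
4. C_x = -15  [2·signedArea(CBE) = 220 ∩ CB · AE = 1234/3]
5. C_y = -33  [2·signedArea(CBE) = 220 ∩ CB · AE = 1234/3]
   → C = (-15, -33)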